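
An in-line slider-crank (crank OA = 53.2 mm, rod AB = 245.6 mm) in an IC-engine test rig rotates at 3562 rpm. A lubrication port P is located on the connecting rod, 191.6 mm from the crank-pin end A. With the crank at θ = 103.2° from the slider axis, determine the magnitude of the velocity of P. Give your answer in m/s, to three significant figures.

18.6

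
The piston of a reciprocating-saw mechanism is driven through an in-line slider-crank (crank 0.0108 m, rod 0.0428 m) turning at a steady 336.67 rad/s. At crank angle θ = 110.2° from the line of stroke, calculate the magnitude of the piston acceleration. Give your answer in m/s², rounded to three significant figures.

663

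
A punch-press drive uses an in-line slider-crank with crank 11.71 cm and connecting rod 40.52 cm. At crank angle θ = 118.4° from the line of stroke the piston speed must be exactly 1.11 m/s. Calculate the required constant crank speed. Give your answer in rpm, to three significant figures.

For an in-line slider-crank, |v_piston| = rω|sinθ|·[1 + r cosθ/√(L² − r² sin²θ)].
With r = 0.1171 m, L = 0.4052 m, θ = 118.4°: the bracketed kinematic factor |dx/dθ| = 0.088367 m.
ω = v/|dx/dθ| = 1.11/0.088367 = 12.561 rad/s.
N = 60ω/(2π) = 119.95 rpm.

120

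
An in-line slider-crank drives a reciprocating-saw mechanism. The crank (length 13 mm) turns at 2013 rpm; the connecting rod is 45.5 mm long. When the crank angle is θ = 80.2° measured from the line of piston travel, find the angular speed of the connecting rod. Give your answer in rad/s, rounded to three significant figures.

10.7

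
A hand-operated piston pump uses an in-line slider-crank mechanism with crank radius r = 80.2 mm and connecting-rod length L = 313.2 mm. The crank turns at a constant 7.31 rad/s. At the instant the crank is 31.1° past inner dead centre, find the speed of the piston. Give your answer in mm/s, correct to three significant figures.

370

ω = 7.31 rad/s
For an in-line slider-crank, x = r cosθ + √(L² − r² sin²θ), so v = −rω sinθ·[1 + r cosθ/√(L² − r² sin²θ)].
With r = 0.0802 m, L = 0.3132 m, θ = 31.1°: √(L² − r² sin²θ) = 0.31045 m.
v = −0.0802·7.31·0.51653·[1 + 0.0802·0.85627/0.31045] = -0.36981 m/s.
|v| = 0.36981 m/s = 369.81 mm/s.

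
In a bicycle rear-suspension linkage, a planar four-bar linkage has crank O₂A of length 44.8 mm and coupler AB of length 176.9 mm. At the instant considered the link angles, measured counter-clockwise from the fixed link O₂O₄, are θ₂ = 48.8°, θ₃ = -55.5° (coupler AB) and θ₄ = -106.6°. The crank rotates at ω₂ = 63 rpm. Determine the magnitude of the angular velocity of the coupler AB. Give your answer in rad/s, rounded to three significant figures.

0.894

ω₂ = 6.597 rad/s (from 63 rpm).
Differentiating the loop-closure r₂e^{iθ₂}+r₃e^{iθ₃}=r₁+r₄e^{iθ₄} gives r₂ω₂e^{iθ₂}+r₃ω₃e^{iθ₃}=r₄ω₄e^{iθ₄}.
Eliminating the other unknown: ω₃ = r₂ω₂ sin(θ₄−θ₂) / [r₃ sin(θ₃−θ₄)].
Numerator sine = -0.41628; denominator sine = +0.77824.
Result = 0.0448·6.597·(-0.41628) / (0.1769·(+0.77824)) = -0.8937 rad/s; magnitude 0.8937 rad/s.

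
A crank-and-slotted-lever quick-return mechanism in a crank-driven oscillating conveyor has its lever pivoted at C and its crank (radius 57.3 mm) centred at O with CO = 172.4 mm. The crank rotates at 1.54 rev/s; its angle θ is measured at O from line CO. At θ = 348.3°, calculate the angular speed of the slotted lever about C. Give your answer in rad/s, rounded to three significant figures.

ω = 9.676 rad/s (from 1.54 rev/s).
Crank pin A relative to C: A = (d + r cosθ, r sinθ); lever angle φ = atan2(r sinθ, d + r cosθ).
Differentiating tanφ: φ̇ = rω(d cosθ + r)/(d² + r² + 2dr cosθ).
d² + r² + 2dr cosθ = |CA|² = 0.0523516 m²;  d cosθ + r = +0.22612 m.
|ω_lever| = |0.0573·9.676·+0.22612| / 0.0523516 = 2.3948 rad/s.

2.39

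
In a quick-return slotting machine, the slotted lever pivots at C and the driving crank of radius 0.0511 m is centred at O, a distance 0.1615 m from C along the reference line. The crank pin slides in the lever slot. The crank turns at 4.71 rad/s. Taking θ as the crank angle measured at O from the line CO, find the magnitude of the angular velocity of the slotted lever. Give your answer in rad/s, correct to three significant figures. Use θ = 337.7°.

1.10

ω = 4.71 rad/s
Crank pin A relative to C: A = (d + r cosθ, r sinθ); lever angle φ = atan2(r sinθ, d + r cosθ).
Differentiating tanφ: φ̇ = rω(d cosθ + r)/(d² + r² + 2dr cosθ).
d² + r² + 2dr cosθ = |CA|² = 0.0439643 m²;  d cosθ + r = +0.20052 m.
|ω_lever| = |0.0511·4.71·+0.20052| / 0.0439643 = 1.0977 rad/s.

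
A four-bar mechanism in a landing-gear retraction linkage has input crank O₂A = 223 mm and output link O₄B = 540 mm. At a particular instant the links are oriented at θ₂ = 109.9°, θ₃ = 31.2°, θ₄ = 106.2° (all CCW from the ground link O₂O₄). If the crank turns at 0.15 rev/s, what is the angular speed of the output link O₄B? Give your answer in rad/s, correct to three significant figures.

0.395

ω₂ = 0.9425 rad/s (from 0.15 rev/s).
Differentiating the loop-closure r₂e^{iθ₂}+r₃e^{iθ₃}=r₁+r₄e^{iθ₄} gives r₂ω₂e^{iθ₂}+r₃ω₃e^{iθ₃}=r₄ω₄e^{iθ₄}.
Eliminating the other unknown: ω₄ = r₂ω₂ sin(θ₂−θ₃) / [r₄ sin(θ₄−θ₃)].
Numerator sine = +0.98061; denominator sine = +0.96593.
Result = 0.223·0.9425·(+0.98061) / (0.54·(+0.96593)) = +0.39513 rad/s; magnitude 0.39513 rad/s.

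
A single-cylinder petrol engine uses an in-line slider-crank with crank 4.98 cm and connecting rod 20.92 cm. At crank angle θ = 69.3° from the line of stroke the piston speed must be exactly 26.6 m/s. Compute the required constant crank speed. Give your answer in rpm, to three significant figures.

5020

For an in-line slider-crank, |v_piston| = rω|sinθ|·[1 + r cosθ/√(L² − r² sin²θ)].
With r = 0.0498 m, L = 0.2092 m, θ = 69.3°: the bracketed kinematic factor |dx/dθ| = 0.050606 m.
ω = v/|dx/dθ| = 26.6/0.050606 = 525.63 rad/s.
N = 60ω/(2π) = 5019.4 rpm.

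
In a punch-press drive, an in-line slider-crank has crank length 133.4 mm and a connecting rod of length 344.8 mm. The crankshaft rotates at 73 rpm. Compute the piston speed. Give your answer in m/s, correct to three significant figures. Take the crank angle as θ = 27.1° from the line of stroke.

ω = 2π·73/60 = 7.645 rad/s
For an in-line slider-crank, x = r cosθ + √(L² − r² sin²θ), so v = −rω sinθ·[1 + r cosθ/√(L² − r² sin²θ)].
With r = 0.1334 m, L = 0.3448 m, θ = 27.1°: √(L² − r² sin²θ) = 0.3394 m.
v = −0.1334·7.645·0.45554·[1 + 0.1334·0.89021/0.3394] = -0.6271 m/s.
|v| = 0.6271 m/s.

0.627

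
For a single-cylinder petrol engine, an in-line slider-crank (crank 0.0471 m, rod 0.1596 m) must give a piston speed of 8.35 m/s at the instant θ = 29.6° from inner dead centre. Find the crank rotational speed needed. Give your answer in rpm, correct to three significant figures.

2720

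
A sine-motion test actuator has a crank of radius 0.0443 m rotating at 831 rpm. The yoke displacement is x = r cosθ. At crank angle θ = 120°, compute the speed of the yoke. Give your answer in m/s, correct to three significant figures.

ω = 87.02 rad/s (from 831 rpm).
x = r cosθ ⇒ ẋ = −rω sinθ.
|v| = rω|sinθ| = 0.0443·87.02·|sin 120°| = 3.3386 m/s.

3.34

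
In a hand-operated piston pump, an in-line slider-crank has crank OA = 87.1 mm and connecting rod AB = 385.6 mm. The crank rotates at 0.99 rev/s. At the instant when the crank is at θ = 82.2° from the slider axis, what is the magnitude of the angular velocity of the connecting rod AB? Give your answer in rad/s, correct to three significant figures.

0.196

ω = 6.22 rad/s (converted from 0.99 rev/s).
The rod makes angle φ with the slider axis where L sinφ = r sinθ; differentiating, L cosφ·φ̇ = r ω cosθ.
L cosφ = √(L² − r² sin²θ) = 0.37582 m.
|ω_rod| = r ω |cosθ| / √(L² − r² sin²θ) = 0.0871·6.22·0.13572/0.37582 = 0.19565 rad/s.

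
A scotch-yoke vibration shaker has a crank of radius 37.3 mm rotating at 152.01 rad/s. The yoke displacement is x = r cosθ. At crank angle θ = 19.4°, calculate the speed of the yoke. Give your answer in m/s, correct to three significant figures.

ω = 152 rad/s
x = r cosθ ⇒ ẋ = −rω sinθ.
|v| = rω|sinθ| = 0.0373·152·|sin 19.4°| = 1.8833 m/s.

1.88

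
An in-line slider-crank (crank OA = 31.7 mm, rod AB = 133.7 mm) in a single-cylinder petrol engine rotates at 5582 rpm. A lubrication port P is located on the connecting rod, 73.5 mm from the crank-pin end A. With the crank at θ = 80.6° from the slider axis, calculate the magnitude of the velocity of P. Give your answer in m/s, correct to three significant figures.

18.7

ω = 584.5 rad/s.  Crank-pin speed |V_A| = rω = 18.53 m/s, perpendicular to OA.
Rod angle: sinφ = −(r/L) sinθ ⇒ φ = -13.528°; ω_rod = −rω cosθ/√(L²−r²sin²θ) = -23.282 rad/s.
V_P = V_A + ω_rod × AP, with AP = 0.0735 m along the rod.
Components: V_Px = −rω sinθ − a·ω_rod·sinφ = -18.682 m/s;  V_Py = rω cosθ + a·ω_rod·cosφ = +1.3627 m/s.
|V_P| = √(V_Px² + V_Py²) = 18.731 m/s.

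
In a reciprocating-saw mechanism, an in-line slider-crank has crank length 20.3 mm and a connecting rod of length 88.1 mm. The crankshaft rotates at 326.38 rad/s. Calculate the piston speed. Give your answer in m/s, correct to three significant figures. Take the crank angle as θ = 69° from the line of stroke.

6.71

ω = 326.4 rad/s
For an in-line slider-crank, x = r cosθ + √(L² − r² sin²θ), so v = −rω sinθ·[1 + r cosθ/√(L² − r² sin²θ)].
With r = 0.0203 m, L = 0.0881 m, θ = 69°: √(L² − r² sin²θ) = 0.086037 m.
v = −0.0203·326.4·0.93358·[1 + 0.0203·0.35837/0.086037] = -6.7085 m/s.
|v| = 6.7085 m/s.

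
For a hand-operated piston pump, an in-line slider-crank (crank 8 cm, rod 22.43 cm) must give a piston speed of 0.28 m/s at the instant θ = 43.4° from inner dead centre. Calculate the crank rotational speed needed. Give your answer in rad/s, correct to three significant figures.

4.02

For an in-line slider-crank, |v_piston| = rω|sinθ|·[1 + r cosθ/√(L² − r² sin²θ)].
With r = 0.08 m, L = 0.2243 m, θ = 43.4°: the bracketed kinematic factor |dx/dθ| = 0.069659 m.
ω = v/|dx/dθ| = 0.28/0.069659 = 4.0196 rad/s.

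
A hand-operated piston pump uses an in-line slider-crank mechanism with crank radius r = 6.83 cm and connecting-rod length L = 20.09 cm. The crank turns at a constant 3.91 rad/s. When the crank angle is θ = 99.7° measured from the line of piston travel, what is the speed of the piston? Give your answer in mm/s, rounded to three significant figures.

247

ω = 3.91 rad/s
For an in-line slider-crank, x = r cosθ + √(L² − r² sin²θ), so v = −rω sinθ·[1 + r cosθ/√(L² − r² sin²θ)].
With r = 0.0683 m, L = 0.2009 m, θ = 99.7°: √(L² − r² sin²θ) = 0.18928 m.
v = −0.0683·3.91·0.98570·[1 + 0.0683·-0.16849/0.18928] = -0.24723 m/s.
|v| = 0.24723 m/s = 247.23 mm/s.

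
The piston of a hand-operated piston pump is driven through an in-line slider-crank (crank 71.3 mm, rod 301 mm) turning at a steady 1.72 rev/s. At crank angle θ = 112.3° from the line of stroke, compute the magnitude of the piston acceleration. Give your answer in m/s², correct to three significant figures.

ω = 2π·1.72 = 10.81 rad/s
x(θ) = r cosθ + √(L² − r² sin²θ); with ω constant, a = ω²·d²x/dθ².
d²x/dθ² = −r cosθ − r²(cos2θ)/√u − r⁴ sin²2θ/(4u^{3/2}),  u = L² − r² sin²θ = 0.0862493 m².
Substituting r = 0.0713 m, L = 0.301 m, θ = 112.3°: d²x/dθ² = +0.039255 m.
a = ω²·d²x/dθ² = (10.81)²·(+0.039255) = +4.5847 m/s²;  |a| = 4.5847 m/s².

4.58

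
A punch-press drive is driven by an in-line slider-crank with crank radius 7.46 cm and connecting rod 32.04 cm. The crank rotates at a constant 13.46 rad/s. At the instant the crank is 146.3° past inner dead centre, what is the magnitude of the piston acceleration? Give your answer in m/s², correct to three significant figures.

9.99

ω = 13.46 rad/s
x(θ) = r cosθ + √(L² − r² sin²θ); with ω constant, a = ω²·d²x/dθ².
d²x/dθ² = −r cosθ − r²(cos2θ)/√u − r⁴ sin²2θ/(4u^{3/2}),  u = L² − r² sin²θ = 0.100943 m².
Substituting r = 0.0746 m, L = 0.3204 m, θ = 146.3°: d²x/dθ² = +0.055127 m.
a = ω²·d²x/dθ² = (13.46)²·(+0.055127) = +9.9874 m/s²;  |a| = 9.9874 m/s².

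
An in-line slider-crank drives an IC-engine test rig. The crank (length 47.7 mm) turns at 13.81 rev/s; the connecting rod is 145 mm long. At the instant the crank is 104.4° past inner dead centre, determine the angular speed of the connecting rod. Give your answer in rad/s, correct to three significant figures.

7.49

ω = 86.77 rad/s (converted from 13.81 rev/s).
The rod makes angle φ with the slider axis where L sinφ = r sinθ; differentiating, L cosφ·φ̇ = r ω cosθ.
L cosφ = √(L² − r² sin²θ) = 0.13744 m.
|ω_rod| = r ω |cosθ| / √(L² − r² sin²θ) = 0.0477·86.77·0.24869/0.13744 = 7.4891 rad/s.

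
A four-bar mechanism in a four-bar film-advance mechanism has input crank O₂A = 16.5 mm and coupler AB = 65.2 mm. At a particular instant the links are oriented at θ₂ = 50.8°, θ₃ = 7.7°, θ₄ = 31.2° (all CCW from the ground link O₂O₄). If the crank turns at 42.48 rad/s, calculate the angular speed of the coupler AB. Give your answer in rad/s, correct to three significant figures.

9.04

ω₂ = 42.48 rad/s
Differentiating the loop-closure r₂e^{iθ₂}+r₃e^{iθ₃}=r₁+r₄e^{iθ₄} gives r₂ω₂e^{iθ₂}+r₃ω₃e^{iθ₃}=r₄ω₄e^{iθ₄}.
Eliminating the other unknown: ω₃ = r₂ω₂ sin(θ₄−θ₂) / [r₃ sin(θ₃−θ₄)].
Numerator sine = -0.33545; denominator sine = -0.39875.
Result = 0.0165·42.48·(-0.33545) / (0.0652·(-0.39875)) = +9.0438 rad/s; magnitude 9.0438 rad/s.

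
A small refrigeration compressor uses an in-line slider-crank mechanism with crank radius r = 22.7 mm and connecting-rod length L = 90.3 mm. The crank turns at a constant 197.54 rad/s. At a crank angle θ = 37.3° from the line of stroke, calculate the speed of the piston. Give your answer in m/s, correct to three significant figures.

ω = 197.5 rad/s
For an in-line slider-crank, x = r cosθ + √(L² − r² sin²θ), so v = −rω sinθ·[1 + r cosθ/√(L² − r² sin²θ)].
With r = 0.0227 m, L = 0.0903 m, θ = 37.3°: √(L² − r² sin²θ) = 0.089246 m.
v = −0.0227·197.5·0.60599·[1 + 0.0227·0.79547/0.089246] = -3.2672 m/s.
|v| = 3.2672 m/s.

3.27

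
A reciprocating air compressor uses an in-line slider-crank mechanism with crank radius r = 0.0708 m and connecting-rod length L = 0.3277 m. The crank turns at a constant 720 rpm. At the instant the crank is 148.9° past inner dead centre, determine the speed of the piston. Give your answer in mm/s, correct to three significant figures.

ω = 2π·720/60 = 75.4 rad/s
For an in-line slider-crank, x = r cosθ + √(L² − r² sin²θ), so v = −rω sinθ·[1 + r cosθ/√(L² − r² sin²θ)].
With r = 0.0708 m, L = 0.3277 m, θ = 148.9°: √(L² − r² sin²θ) = 0.32565 m.
v = −0.0708·75.4·0.51653·[1 + 0.0708·-0.85627/0.32565] = -2.244 m/s.
|v| = 2.244 m/s = 2244 mm/s.

2240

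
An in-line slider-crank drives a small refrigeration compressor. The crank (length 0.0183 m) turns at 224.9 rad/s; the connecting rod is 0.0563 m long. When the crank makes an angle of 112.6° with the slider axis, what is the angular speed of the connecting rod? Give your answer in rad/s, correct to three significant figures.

ω = 224.9 rad/s
The rod makes angle φ with the slider axis where L sinφ = r sinθ; differentiating, L cosφ·φ̇ = r ω cosθ.
L cosφ = √(L² − r² sin²θ) = 0.053705 m.
|ω_rod| = r ω |cosθ| / √(L² − r² sin²θ) = 0.0183·224.9·0.38430/0.053705 = 29.45 rad/s.

29.5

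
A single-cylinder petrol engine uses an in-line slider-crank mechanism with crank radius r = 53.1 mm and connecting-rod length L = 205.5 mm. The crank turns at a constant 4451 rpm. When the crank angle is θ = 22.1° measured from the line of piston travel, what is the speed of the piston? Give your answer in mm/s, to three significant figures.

ω = 2π·4451/60 = 466.1 rad/s
For an in-line slider-crank, x = r cosθ + √(L² − r² sin²θ), so v = −rω sinθ·[1 + r cosθ/√(L² − r² sin²θ)].
With r = 0.0531 m, L = 0.2055 m, θ = 22.1°: √(L² − r² sin²θ) = 0.20453 m.
v = −0.0531·466.1·0.37622·[1 + 0.0531·0.92653/0.20453] = -11.552 m/s.
|v| = 11.552 m/s = 11552 mm/s.

11600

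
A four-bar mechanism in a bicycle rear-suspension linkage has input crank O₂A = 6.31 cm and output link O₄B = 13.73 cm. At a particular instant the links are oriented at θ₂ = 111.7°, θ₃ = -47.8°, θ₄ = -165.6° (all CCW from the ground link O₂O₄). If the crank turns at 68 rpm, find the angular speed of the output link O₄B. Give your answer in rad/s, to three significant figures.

ω₂ = 7.121 rad/s (from 68 rpm).
Differentiating the loop-closure r₂e^{iθ₂}+r₃e^{iθ₃}=r₁+r₄e^{iθ₄} gives r₂ω₂e^{iθ₂}+r₃ω₃e^{iθ₃}=r₄ω₄e^{iθ₄}.
Eliminating the other unknown: ω₄ = r₂ω₂ sin(θ₂−θ₃) / [r₄ sin(θ₄−θ₃)].
Numerator sine = +0.35021; denominator sine = -0.88458.
Result = 0.0631·7.121·(+0.35021) / (0.1373·(-0.88458)) = -1.2956 rad/s; magnitude 1.2956 rad/s.

1.30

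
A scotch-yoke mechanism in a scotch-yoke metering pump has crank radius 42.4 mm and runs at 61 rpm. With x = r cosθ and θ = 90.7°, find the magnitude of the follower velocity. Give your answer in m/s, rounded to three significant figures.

ω = 6.388 rad/s (from 61 rpm).
x = r cosθ ⇒ ẋ = −rω sinθ.
|v| = rω|sinθ| = 0.0424·6.388·|sin 90.7°| = 0.27083 m/s.

0.271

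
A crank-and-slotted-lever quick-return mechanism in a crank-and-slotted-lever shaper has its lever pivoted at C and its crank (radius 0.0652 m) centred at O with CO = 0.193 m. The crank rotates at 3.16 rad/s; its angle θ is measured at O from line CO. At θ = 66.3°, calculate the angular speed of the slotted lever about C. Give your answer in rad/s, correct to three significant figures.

0.570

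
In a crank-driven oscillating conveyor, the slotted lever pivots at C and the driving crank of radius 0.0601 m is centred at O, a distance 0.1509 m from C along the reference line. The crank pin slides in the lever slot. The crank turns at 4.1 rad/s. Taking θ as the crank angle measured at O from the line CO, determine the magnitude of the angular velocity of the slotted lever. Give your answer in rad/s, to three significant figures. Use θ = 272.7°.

0.608

ω = 4.1 rad/s
Crank pin A relative to C: A = (d + r cosθ, r sinθ); lever angle φ = atan2(r sinθ, d + r cosθ).
Differentiating tanφ: φ̇ = rω(d cosθ + r)/(d² + r² + 2dr cosθ).
d² + r² + 2dr cosθ = |CA|² = 0.0272372 m²;  d cosθ + r = +0.067208 m.
|ω_lever| = |0.0601·4.1·+0.067208| / 0.0272372 = 0.60802 rad/s.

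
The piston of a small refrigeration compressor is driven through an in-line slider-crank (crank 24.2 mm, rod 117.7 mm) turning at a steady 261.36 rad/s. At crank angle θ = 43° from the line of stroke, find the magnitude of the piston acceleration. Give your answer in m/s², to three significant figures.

ω = 261.4 rad/s
x(θ) = r cosθ + √(L² − r² sin²θ); with ω constant, a = ω²·d²x/dθ².
d²x/dθ² = −r cosθ − r²(cos2θ)/√u − r⁴ sin²2θ/(4u^{3/2}),  u = L² − r² sin²θ = 0.0135809 m².
Substituting r = 0.0242 m, L = 0.1177 m, θ = 43°: d²x/dθ² = -0.018103 m.
a = ω²·d²x/dθ² = (261.4)²·(-0.018103) = -1236.6 m/s²;  |a| = 1236.6 m/s².

1240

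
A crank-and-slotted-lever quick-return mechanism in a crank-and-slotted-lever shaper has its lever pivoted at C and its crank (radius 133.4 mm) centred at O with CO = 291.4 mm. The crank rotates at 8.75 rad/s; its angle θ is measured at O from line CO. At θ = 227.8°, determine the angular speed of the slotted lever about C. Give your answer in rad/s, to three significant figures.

1.44

ω = 8.75 rad/s
Crank pin A relative to C: A = (d + r cosθ, r sinθ); lever angle φ = atan2(r sinθ, d + r cosθ).
Differentiating tanφ: φ̇ = rω(d cosθ + r)/(d² + r² + 2dr cosθ).
d² + r² + 2dr cosθ = |CA|² = 0.0504863 m²;  d cosθ + r = -0.062339 m.
|ω_lever| = |0.1334·8.75·-0.062339| / 0.0504863 = 1.4413 rad/s.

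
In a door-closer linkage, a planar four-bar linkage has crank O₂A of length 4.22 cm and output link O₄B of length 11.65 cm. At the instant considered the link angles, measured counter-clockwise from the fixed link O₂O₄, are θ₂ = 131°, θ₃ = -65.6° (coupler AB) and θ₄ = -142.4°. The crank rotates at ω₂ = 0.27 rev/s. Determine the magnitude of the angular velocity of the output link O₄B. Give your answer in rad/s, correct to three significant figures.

0.180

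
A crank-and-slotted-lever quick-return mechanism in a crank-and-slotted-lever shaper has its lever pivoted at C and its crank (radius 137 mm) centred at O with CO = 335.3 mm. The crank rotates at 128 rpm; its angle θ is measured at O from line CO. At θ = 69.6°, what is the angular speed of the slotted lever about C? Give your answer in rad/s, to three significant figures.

ω = 13.4 rad/s (from 128 rpm).
Crank pin A relative to C: A = (d + r cosθ, r sinθ); lever angle φ = atan2(r sinθ, d + r cosθ).
Differentiating tanφ: φ̇ = rω(d cosθ + r)/(d² + r² + 2dr cosθ).
d² + r² + 2dr cosθ = |CA|² = 0.163219 m²;  d cosθ + r = +0.25388 m.
|ω_lever| = |0.137·13.4·+0.25388| / 0.163219 = 2.8563 rad/s.

2.86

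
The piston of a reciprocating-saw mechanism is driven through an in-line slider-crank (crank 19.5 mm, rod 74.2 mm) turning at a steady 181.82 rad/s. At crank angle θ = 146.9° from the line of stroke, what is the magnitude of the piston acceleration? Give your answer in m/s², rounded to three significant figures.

468

ω = 181.8 rad/s
x(θ) = r cosθ + √(L² − r² sin²θ); with ω constant, a = ω²·d²x/dθ².
d²x/dθ² = −r cosθ − r²(cos2θ)/√u − r⁴ sin²2θ/(4u^{3/2}),  u = L² − r² sin²θ = 0.00539224 m².
Substituting r = 0.0195 m, L = 0.0742 m, θ = 146.9°: d²x/dθ² = +0.014169 m.
a = ω²·d²x/dθ² = (181.8)²·(+0.014169) = +468.42 m/s²;  |a| = 468.42 m/s².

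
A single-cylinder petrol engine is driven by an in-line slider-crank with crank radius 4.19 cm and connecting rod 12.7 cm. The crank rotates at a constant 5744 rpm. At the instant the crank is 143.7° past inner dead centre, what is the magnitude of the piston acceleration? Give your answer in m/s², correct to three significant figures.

10600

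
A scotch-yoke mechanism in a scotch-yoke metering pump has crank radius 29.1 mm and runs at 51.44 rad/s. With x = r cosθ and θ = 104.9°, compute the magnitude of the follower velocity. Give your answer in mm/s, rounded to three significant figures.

1450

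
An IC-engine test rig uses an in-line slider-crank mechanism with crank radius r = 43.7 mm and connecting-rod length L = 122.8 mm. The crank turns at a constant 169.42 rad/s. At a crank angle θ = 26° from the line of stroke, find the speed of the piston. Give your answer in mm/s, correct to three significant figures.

4300

ω = 169.4 rad/s
For an in-line slider-crank, x = r cosθ + √(L² − r² sin²θ), so v = −rω sinθ·[1 + r cosθ/√(L² − r² sin²θ)].
With r = 0.0437 m, L = 0.1228 m, θ = 26°: √(L² − r² sin²θ) = 0.1213 m.
v = −0.0437·169.4·0.43837·[1 + 0.0437·0.89879/0.1213] = -4.2965 m/s.
|v| = 4.2965 m/s = 4296.5 mm/s.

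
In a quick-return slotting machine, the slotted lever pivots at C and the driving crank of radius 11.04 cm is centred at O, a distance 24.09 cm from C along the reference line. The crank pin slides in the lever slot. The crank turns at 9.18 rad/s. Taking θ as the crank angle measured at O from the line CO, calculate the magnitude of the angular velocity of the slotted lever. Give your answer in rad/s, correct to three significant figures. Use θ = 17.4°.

2.85

ω = 9.18 rad/s
Crank pin A relative to C: A = (d + r cosθ, r sinθ); lever angle φ = atan2(r sinθ, d + r cosθ).
Differentiating tanφ: φ̇ = rω(d cosθ + r)/(d² + r² + 2dr cosθ).
d² + r² + 2dr cosθ = |CA|² = 0.120978 m²;  d cosθ + r = +0.34028 m.
|ω_lever| = |0.1104·9.18·+0.34028| / 0.120978 = 2.8506 rad/s.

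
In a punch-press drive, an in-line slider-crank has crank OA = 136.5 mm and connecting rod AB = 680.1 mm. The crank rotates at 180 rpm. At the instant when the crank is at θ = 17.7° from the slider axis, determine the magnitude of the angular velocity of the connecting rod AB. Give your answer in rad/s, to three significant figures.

ω = 18.85 rad/s (converted from 180 rpm).
The rod makes angle φ with the slider axis where L sinφ = r sinθ; differentiating, L cosφ·φ̇ = r ω cosθ.
L cosφ = √(L² − r² sin²θ) = 0.67883 m.
|ω_rod| = r ω |cosθ| / √(L² − r² sin²θ) = 0.1365·18.85·0.95266/0.67883 = 3.6109 rad/s.

3.61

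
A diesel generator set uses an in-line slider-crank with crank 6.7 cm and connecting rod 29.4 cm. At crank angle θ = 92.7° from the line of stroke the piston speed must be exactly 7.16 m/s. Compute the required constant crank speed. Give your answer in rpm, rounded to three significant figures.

1030

For an in-line slider-crank, |v_piston| = rω|sinθ|·[1 + r cosθ/√(L² − r² sin²θ)].
With r = 0.067 m, L = 0.294 m, θ = 92.7°: the bracketed kinematic factor |dx/dθ| = 0.066188 m.
ω = v/|dx/dθ| = 7.16/0.066188 = 108.18 rad/s.
N = 60ω/(2π) = 1033 rpm.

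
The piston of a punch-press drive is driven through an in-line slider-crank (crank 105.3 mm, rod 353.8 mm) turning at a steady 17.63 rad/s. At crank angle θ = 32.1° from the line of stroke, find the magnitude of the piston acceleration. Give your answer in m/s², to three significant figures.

32.2

ω = 17.63 rad/s
x(θ) = r cosθ + √(L² − r² sin²θ); with ω constant, a = ω²·d²x/dθ².
d²x/dθ² = −r cosθ − r²(cos2θ)/√u − r⁴ sin²2θ/(4u^{3/2}),  u = L² − r² sin²θ = 0.122043 m².
Substituting r = 0.1053 m, L = 0.3538 m, θ = 32.1°: d²x/dθ² = -0.1036 m.
a = ω²·d²x/dθ² = (17.63)²·(-0.1036) = -32.201 m/s²;  |a| = 32.201 m/s².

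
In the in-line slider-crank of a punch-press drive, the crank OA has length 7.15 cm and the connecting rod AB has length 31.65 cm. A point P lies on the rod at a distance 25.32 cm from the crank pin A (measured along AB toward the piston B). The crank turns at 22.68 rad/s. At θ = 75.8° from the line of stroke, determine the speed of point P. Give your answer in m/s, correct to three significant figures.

1.65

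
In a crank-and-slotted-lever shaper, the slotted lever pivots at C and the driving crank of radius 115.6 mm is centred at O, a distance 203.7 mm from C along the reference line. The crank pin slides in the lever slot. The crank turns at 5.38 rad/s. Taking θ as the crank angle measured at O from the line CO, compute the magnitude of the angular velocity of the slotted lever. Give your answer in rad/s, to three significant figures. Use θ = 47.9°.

ω = 5.38 rad/s
Crank pin A relative to C: A = (d + r cosθ, r sinθ); lever angle φ = atan2(r sinθ, d + r cosθ).
Differentiating tanφ: φ̇ = rω(d cosθ + r)/(d² + r² + 2dr cosθ).
d² + r² + 2dr cosθ = |CA|² = 0.0864311 m²;  d cosθ + r = +0.25217 m.
|ω_lever| = |0.1156·5.38·+0.25217| / 0.0864311 = 1.8145 rad/s.

1.81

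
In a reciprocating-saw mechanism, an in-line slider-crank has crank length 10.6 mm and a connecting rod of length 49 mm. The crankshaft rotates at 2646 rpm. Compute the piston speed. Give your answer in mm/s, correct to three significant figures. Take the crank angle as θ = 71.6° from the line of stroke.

2980

ω = 2π·2646/60 = 277.1 rad/s
For an in-line slider-crank, x = r cosθ + √(L² − r² sin²θ), so v = −rω sinθ·[1 + r cosθ/√(L² − r² sin²θ)].
With r = 0.0106 m, L = 0.049 m, θ = 71.6°: √(L² − r² sin²θ) = 0.047957 m.
v = −0.0106·277.1·0.94888·[1 + 0.0106·0.31565/0.047957] = -2.9814 m/s.
|v| = 2.9814 m/s = 2981.4 mm/s.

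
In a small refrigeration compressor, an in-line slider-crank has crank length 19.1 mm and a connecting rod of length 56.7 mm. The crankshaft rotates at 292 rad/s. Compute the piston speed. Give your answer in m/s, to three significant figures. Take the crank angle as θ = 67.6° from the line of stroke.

5.85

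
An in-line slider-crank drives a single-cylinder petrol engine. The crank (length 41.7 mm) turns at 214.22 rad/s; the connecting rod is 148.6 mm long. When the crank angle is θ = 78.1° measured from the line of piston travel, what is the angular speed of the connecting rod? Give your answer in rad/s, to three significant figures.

12.9

ω = 214.2 rad/s
The rod makes angle φ with the slider axis where L sinφ = r sinθ; differentiating, L cosφ·φ̇ = r ω cosθ.
L cosφ = √(L² − r² sin²θ) = 0.14289 m.
|ω_rod| = r ω |cosθ| / √(L² − r² sin²θ) = 0.0417·214.2·0.20620/0.14289 = 12.891 rad/s.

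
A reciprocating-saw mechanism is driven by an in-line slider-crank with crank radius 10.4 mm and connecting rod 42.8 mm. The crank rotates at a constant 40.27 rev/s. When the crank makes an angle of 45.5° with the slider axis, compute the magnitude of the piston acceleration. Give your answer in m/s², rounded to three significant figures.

466

ω = 2π·40.3 = 253 rad/s
x(θ) = r cosθ + √(L² − r² sin²θ); with ω constant, a = ω²·d²x/dθ².
d²x/dθ² = −r cosθ − r²(cos2θ)/√u − r⁴ sin²2θ/(4u^{3/2}),  u = L² − r² sin²θ = 0.00177682 m².
Substituting r = 0.0104 m, L = 0.0428 m, θ = 45.5°: d²x/dθ² = -0.0072837 m.
a = ω²·d²x/dθ² = (253)²·(-0.0072837) = -466.31 m/s²;  |a| = 466.31 m/s².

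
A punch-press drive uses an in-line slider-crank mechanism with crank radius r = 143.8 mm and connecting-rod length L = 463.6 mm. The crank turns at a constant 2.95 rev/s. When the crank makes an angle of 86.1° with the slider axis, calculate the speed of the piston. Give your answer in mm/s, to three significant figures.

2720

ω = 2π·2.95 = 18.54 rad/s
For an in-line slider-crank, x = r cosθ + √(L² − r² sin²θ), so v = −rω sinθ·[1 + r cosθ/√(L² − r² sin²θ)].
With r = 0.1438 m, L = 0.4636 m, θ = 86.1°: √(L² − r² sin²θ) = 0.44084 m.
v = −0.1438·18.54·0.99768·[1 + 0.1438·0.06802/0.44084] = -2.7182 m/s.
|v| = 2.7182 m/s = 2718.2 mm/s.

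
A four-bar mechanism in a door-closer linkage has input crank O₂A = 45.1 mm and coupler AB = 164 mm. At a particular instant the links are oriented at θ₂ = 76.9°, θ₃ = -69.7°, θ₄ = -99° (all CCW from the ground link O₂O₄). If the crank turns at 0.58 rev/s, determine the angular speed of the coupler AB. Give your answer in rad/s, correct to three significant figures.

ω₂ = 3.644 rad/s (from 0.58 rev/s).
Differentiating the loop-closure r₂e^{iθ₂}+r₃e^{iθ₃}=r₁+r₄e^{iθ₄} gives r₂ω₂e^{iθ₂}+r₃ω₃e^{iθ₃}=r₄ω₄e^{iθ₄}.
Eliminating the other unknown: ω₃ = r₂ω₂ sin(θ₄−θ₂) / [r₃ sin(θ₃−θ₄)].
Numerator sine = -0.07150; denominator sine = +0.48938.
Result = 0.0451·3.644·(-0.07150) / (0.164·(+0.48938)) = -0.14641 rad/s; magnitude 0.14641 rad/s.

0.146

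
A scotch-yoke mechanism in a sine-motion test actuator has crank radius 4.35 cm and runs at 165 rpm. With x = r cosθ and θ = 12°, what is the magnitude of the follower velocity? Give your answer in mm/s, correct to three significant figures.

ω = 17.28 rad/s (from 165 rpm).
x = r cosθ ⇒ ẋ = −rω sinθ.
|v| = rω|sinθ| = 0.0435·17.28·|sin 12°| = 0.15627 m/s = 156.27 mm/s.

156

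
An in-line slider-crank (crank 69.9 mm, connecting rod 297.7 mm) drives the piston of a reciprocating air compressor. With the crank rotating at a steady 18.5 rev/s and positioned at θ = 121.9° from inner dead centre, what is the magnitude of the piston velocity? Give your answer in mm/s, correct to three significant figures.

6020

ω = 2π·18.5 = 116.2 rad/s
For an in-line slider-crank, x = r cosθ + √(L² − r² sin²θ), so v = −rω sinθ·[1 + r cosθ/√(L² − r² sin²θ)].
With r = 0.0699 m, L = 0.2977 m, θ = 121.9°: √(L² − r² sin²θ) = 0.29173 m.
v = −0.0699·116.2·0.84897·[1 + 0.0699·-0.52844/0.29173] = -6.0246 m/s.
|v| = 6.0246 m/s = 6024.6 mm/s.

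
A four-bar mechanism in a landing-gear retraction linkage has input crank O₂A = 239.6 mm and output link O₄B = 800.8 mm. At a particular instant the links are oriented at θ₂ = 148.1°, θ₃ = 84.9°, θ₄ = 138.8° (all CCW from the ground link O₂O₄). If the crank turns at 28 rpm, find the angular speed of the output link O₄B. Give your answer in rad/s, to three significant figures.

0.969

ω₂ = 2.932 rad/s (from 28 rpm).
Differentiating the loop-closure r₂e^{iθ₂}+r₃e^{iθ₃}=r₁+r₄e^{iθ₄} gives r₂ω₂e^{iθ₂}+r₃ω₃e^{iθ₃}=r₄ω₄e^{iθ₄}.
Eliminating the other unknown: ω₄ = r₂ω₂ sin(θ₂−θ₃) / [r₄ sin(θ₄−θ₃)].
Numerator sine = +0.89259; denominator sine = +0.80799.
Result = 0.2396·2.932·(+0.89259) / (0.8008·(+0.80799)) = +0.96916 rad/s; magnitude 0.96916 rad/s.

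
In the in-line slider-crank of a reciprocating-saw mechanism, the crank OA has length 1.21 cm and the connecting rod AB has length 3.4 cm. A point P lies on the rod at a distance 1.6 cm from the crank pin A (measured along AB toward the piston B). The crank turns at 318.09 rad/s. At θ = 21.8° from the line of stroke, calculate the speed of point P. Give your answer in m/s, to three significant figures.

2.51

ω = 318.1 rad/s.  Crank-pin speed |V_A| = rω = 3.8489 m/s, perpendicular to OA.
Rod angle: sinφ = −(r/L) sinθ ⇒ φ = -7.595°; ω_rod = −rω cosθ/√(L²−r²sin²θ) = -106.04 rad/s.
V_P = V_A + ω_rod × AP, with AP = 0.016 m along the rod.
Components: V_Px = −rω sinθ − a·ω_rod·sinφ = -1.6536 m/s;  V_Py = rω cosθ + a·ω_rod·cosφ = +1.8919 m/s.
|V_P| = √(V_Px² + V_Py²) = 2.5127 m/s.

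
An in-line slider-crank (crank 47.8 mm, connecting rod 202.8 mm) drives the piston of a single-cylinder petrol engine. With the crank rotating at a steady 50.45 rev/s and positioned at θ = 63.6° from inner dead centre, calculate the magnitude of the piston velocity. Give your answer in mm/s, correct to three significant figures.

ω = 2π·50.5 = 317 rad/s
For an in-line slider-crank, x = r cosθ + √(L² − r² sin²θ), so v = −rω sinθ·[1 + r cosθ/√(L² − r² sin²θ)].
With r = 0.0478 m, L = 0.2028 m, θ = 63.6°: √(L² − r² sin²θ) = 0.19823 m.
v = −0.0478·317·0.89571·[1 + 0.0478·0.44464/0.19823] = -15.027 m/s.
|v| = 15.027 m/s = 15027 mm/s.

15000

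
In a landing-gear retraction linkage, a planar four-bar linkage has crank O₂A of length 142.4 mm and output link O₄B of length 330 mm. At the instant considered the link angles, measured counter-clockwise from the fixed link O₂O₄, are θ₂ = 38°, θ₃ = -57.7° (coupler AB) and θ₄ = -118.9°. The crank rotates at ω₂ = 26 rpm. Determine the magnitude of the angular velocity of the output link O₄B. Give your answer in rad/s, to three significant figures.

1.33

ω₂ = 2.723 rad/s (from 26 rpm).
Differentiating the loop-closure r₂e^{iθ₂}+r₃e^{iθ₃}=r₁+r₄e^{iθ₄} gives r₂ω₂e^{iθ₂}+r₃ω₃e^{iθ₃}=r₄ω₄e^{iθ₄}.
Eliminating the other unknown: ω₄ = r₂ω₂ sin(θ₂−θ₃) / [r₄ sin(θ₄−θ₃)].
Numerator sine = +0.99506; denominator sine = -0.87631.
Result = 0.1424·2.723·(+0.99506) / (0.33·(-0.87631)) = -1.3341 rad/s; magnitude 1.3341 rad/s.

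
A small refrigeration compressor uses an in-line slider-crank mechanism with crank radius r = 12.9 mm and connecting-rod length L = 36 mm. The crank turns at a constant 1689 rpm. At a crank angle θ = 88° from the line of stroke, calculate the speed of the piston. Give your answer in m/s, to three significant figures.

2.31

ω = 2π·1689/60 = 176.9 rad/s
For an in-line slider-crank, x = r cosθ + √(L² − r² sin²θ), so v = −rω sinθ·[1 + r cosθ/√(L² − r² sin²θ)].
With r = 0.0129 m, L = 0.036 m, θ = 88°: √(L² − r² sin²θ) = 0.033612 m.
v = −0.0129·176.9·0.99939·[1 + 0.0129·0.03490/0.033612] = -2.3108 m/s.
|v| = 2.3108 m/s.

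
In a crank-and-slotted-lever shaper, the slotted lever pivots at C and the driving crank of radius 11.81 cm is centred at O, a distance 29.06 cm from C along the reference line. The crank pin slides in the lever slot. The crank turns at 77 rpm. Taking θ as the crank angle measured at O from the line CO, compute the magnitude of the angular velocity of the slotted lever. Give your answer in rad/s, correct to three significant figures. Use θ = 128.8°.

1.10

ω = 8.063 rad/s (from 77 rpm).
Crank pin A relative to C: A = (d + r cosθ, r sinθ); lever angle φ = atan2(r sinθ, d + r cosθ).
Differentiating tanφ: φ̇ = rω(d cosθ + r)/(d² + r² + 2dr cosθ).
d² + r² + 2dr cosθ = |CA|² = 0.0553861 m²;  d cosθ + r = -0.063991 m.
|ω_lever| = |0.1181·8.063·-0.063991| / 0.0553861 = 1.1002 rad/s.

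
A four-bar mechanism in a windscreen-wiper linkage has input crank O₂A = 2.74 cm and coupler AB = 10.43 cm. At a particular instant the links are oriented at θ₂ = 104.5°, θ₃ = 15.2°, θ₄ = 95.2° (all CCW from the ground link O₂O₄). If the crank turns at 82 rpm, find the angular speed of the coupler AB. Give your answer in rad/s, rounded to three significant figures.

0.370

ω₂ = 8.587 rad/s (from 82 rpm).
Differentiating the loop-closure r₂e^{iθ₂}+r₃e^{iθ₃}=r₁+r₄e^{iθ₄} gives r₂ω₂e^{iθ₂}+r₃ω₃e^{iθ₃}=r₄ω₄e^{iθ₄}.
Eliminating the other unknown: ω₃ = r₂ω₂ sin(θ₄−θ₂) / [r₃ sin(θ₃−θ₄)].
Numerator sine = -0.16160; denominator sine = -0.98481.
Result = 0.0274·8.587·(-0.16160) / (0.1043·(-0.98481)) = +0.37018 rad/s; magnitude 0.37018 rad/s.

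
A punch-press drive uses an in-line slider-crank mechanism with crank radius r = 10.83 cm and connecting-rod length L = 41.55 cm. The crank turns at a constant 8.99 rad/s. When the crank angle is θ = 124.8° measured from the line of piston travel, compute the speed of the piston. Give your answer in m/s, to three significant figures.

0.678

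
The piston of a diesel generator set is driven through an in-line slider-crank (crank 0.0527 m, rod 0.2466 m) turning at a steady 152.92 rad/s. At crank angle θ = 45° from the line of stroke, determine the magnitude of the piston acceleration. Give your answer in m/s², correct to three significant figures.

ω = 152.9 rad/s
x(θ) = r cosθ + √(L² − r² sin²θ); with ω constant, a = ω²·d²x/dθ².
d²x/dθ² = −r cosθ − r²(cos2θ)/√u − r⁴ sin²2θ/(4u^{3/2}),  u = L² − r² sin²θ = 0.0594229 m².
Substituting r = 0.0527 m, L = 0.2466 m, θ = 45°: d²x/dθ² = -0.037398 m.
a = ω²·d²x/dθ² = (152.9)²·(-0.037398) = -874.53 m/s²;  |a| = 874.53 m/s².

875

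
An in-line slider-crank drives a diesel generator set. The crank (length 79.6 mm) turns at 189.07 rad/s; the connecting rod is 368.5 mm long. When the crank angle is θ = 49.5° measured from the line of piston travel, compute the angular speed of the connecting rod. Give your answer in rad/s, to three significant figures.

ω = 189.1 rad/s
The rod makes angle φ with the slider axis where L sinφ = r sinθ; differentiating, L cosφ·φ̇ = r ω cosθ.
L cosφ = √(L² − r² sin²θ) = 0.36349 m.
|ω_rod| = r ω |cosθ| / √(L² − r² sin²θ) = 0.0796·189.1·0.64945/0.36349 = 26.889 rad/s.

26.9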